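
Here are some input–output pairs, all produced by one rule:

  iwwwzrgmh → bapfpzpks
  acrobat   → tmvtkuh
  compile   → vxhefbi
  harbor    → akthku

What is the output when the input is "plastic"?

The rule is to take characters alternately from the front and the back (1st, last, 2nd, 2nd-last, ...), then shift every letter 7 places backward in the alphabet (wrapping around).
Working it through for "plastic": intermediate "pcliats", final "ivebtml".

ivebtml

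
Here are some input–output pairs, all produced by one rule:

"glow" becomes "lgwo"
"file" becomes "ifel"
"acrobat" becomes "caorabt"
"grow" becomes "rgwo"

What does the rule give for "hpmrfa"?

Each output is the input with this applied: swap each adjacent pair of characters (1↔2, 3↔4, ...).
So "hpmrfa" becomes "phrmaf".

phrmaf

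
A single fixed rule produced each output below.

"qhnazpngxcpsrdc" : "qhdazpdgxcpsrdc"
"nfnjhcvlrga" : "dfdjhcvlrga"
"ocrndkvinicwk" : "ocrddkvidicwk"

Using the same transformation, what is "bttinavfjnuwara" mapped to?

bttidavfjduwara

The pattern: replace every "n" with "d".
For "bttinavfjnuwara" the result is "bttidavfjduwara".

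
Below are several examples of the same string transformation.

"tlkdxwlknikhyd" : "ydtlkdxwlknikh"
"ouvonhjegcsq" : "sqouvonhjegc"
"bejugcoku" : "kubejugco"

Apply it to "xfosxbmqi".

qixfosxbm

Rule — move the last 2 characters to the front (rotate right by 2).
On "xfosxbmqi" that produces "qixfosxbm".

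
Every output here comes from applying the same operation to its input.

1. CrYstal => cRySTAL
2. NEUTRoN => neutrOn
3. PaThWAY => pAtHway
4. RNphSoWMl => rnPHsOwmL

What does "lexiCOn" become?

LEXIcoN

What's happening: flip the case of every letter.
So "lexiCOn" becomes "LEXIcoN".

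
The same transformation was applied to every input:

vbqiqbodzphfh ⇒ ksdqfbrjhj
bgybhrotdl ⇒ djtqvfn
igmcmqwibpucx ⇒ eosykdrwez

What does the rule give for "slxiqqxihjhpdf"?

ksszkjljrfh

Rule — shift every letter 2 places forward in the alphabet (wrapping around), then delete the first 3 characters.
On "slxiqqxihjhpdf" that produces "ksszkjljrfh".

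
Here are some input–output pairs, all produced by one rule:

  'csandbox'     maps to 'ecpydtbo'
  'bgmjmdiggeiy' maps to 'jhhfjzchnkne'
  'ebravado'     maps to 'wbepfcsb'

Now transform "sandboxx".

What's happening: swap the front and back halves of the string, then shift every letter 1 place forward in the alphabet (wrapping around).
Starting from "sandboxx": after the first operation, "boxxsand"; after the second, "cpyytboe".

cpyytboe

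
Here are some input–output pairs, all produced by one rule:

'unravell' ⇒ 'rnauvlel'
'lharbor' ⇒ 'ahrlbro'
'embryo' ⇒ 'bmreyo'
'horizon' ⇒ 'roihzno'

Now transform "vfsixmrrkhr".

In each case the input is transformed by: move the first 2 characters to the end (rotate left by 2), then take characters alternately from the front and the back (1st, last, 2nd, 2nd-last, ...).
On "vfsixmrrkhr": the first step gives "sixmrrkhrvf", and the second then gives "sfivxrmhrkr".

sfivxrmhrkr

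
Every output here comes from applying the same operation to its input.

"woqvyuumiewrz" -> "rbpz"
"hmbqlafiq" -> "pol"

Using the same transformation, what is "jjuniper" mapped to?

mlu

Rule — keep one character in every 3, starting at position 2 (positions 2nd, 5th, 8th, ...), then shift every letter 3 places forward in the alphabet (wrapping around).
Starting from "jjuniper": after the first operation, "jir"; after the second, "mlu".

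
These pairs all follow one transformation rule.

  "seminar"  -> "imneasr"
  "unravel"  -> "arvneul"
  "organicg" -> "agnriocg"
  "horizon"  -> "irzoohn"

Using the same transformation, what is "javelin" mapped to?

evlaijn

The pattern: move the first 3 characters to the end (rotate left by 3), then take characters alternately from the front and the back (1st, last, 2nd, 2nd-last, ...).
On "javelin": the first step gives "elinjav", and the second then gives "evlaijn".
(Check on "organicg": → "anicgorg" → "agnriocg" ✓)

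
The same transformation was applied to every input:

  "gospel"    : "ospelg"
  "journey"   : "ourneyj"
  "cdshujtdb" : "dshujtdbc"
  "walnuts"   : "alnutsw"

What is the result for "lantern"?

anternl

The pattern: move the first character to the end.
Doing the same to "lantern": "anternl".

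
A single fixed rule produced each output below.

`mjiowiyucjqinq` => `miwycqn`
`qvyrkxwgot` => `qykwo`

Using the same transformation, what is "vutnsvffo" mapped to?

vtsfo

The transformation: keep every other character starting from the first (positions 1st, 3rd, 5th, ...).
Doing the same to "vutnsvffo": "vtsfo".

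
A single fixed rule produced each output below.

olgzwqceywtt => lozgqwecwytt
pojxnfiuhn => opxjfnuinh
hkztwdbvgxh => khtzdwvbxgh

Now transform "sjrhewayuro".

jshrweyaruo

Looking at the pairs, the operation is to swap each adjacent pair of characters (1↔2, 3↔4, ...).
So "sjrhewayuro" becomes "jshrweyaruo".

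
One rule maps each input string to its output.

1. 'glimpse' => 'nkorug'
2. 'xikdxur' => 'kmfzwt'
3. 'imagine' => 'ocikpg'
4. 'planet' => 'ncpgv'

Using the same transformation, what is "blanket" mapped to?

ncpmgv

Looking at the pairs, the operation is to shift every letter 2 places forward in the alphabet (wrapping around), then delete the first character.
Applying both steps to "blanket": "dncpmgv", then "ncpmgv".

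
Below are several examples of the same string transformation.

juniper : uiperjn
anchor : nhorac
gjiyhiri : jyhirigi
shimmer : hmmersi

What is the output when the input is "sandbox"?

Each output is the input with this applied: move the first 2 characters to the end (rotate left by 2), then swap the first and last characters.
"sandbox" → "ndboxsa" → "adboxsn".
(Check on "anchor": → "choran" → "nhorac" ✓)

adboxsn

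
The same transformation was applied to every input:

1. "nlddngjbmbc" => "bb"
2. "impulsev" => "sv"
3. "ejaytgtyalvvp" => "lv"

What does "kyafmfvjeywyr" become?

In each case the input is transformed by: keep every other character starting from the second (positions 2nd, 4th, 6th, ...), then keep only the last 2 characters.
For "kyafmfvjeywyr" the result is "yy".

yy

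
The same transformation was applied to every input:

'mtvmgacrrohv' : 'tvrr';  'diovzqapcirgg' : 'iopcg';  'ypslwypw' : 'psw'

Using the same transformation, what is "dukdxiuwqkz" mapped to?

The transformation: swap each adjacent pair of characters (1↔2, 3↔4, ...), then keep one character in every 3, starting at position 1 (positions 1st, 4th, 7th, ...).
On "dukdxiuwqkz": the first step gives "uddkixwukqz", and the second then gives "ukwq".

ukwq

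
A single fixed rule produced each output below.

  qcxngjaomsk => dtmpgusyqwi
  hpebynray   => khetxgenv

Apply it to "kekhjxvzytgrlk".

In each case the input is transformed by: move the first 2 characters to the end (rotate left by 2), then shift every letter 6 places forward in the alphabet (wrapping around).
Doing the same to "kekhjxvzytgrlk": "qnpdbfezmxrqqk".

qnpdbfezmxrqqk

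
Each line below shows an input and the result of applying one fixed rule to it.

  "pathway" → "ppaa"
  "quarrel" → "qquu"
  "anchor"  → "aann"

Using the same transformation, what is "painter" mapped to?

ppaa

Rule — double every character, then keep only the first 4 characters.
Working it through for "painter": intermediate "ppaaiinntteerr", final "ppaa".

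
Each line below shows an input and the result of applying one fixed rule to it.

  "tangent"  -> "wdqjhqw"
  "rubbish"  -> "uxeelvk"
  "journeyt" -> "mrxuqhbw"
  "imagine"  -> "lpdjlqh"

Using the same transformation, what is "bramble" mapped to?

eudpeoh

Rule — shift every letter 3 places forward in the alphabet (wrapping around).
On "bramble" that produces "eudpeoh".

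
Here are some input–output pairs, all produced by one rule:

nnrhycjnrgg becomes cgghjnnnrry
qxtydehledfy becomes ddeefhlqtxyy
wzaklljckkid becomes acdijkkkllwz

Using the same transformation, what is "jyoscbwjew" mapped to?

bcejjoswwy

What's happening: sort the characters into alphabetical order.
Applying that to "jyoscbwjew" gives "bcejjoswwy".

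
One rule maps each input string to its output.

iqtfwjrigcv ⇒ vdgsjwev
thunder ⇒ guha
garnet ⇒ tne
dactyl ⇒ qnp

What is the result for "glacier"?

Each output is the input with this applied: shift every letter 13 places forward in the alphabet (wrapping around) — i.e. ROT13, then delete the last 3 characters.
"glacier" → "tynpvre" → "tynp".
(Check on "garnet": → "tnearg" → "tne" ✓)

tynp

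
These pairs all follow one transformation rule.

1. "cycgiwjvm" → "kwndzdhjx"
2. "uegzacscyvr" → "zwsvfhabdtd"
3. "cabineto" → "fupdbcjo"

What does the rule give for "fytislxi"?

In each case the input is transformed by: shift every letter 1 place forward in the alphabet (wrapping around), then move the last 3 characters to the front (rotate right by 3).
Working it through for "fytislxi": intermediate "gzujtmyj", final "myjgzujt".

myjgzujt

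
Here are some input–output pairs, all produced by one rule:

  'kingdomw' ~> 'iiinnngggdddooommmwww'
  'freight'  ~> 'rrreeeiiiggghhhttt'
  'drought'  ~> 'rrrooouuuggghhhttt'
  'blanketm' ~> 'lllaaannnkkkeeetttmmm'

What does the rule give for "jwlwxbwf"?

wwwlllwwwxxxbbbwwwfff

The pattern: delete the first character, then repeat every character 3 times.
Applying both steps to "jwlwxbwf": "wlwxbwf", then "wwwlllwwwxxxbbbwwwfff".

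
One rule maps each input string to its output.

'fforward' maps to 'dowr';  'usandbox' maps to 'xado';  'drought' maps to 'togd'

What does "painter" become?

ritp

Each output is the input with this applied: swap the first and last characters, then keep every other character starting from the first (positions 1st, 3rd, 5th, ...).
"painter" → "raintep" → "ritp".
(Check on "usandbox": → "xsandbou" → "xado" ✓)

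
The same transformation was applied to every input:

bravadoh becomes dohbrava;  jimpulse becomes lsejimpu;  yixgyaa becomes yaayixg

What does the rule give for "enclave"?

The rule is to move the last 3 characters to the front (rotate right by 3).
"enclave" → "aveencl".

aveencl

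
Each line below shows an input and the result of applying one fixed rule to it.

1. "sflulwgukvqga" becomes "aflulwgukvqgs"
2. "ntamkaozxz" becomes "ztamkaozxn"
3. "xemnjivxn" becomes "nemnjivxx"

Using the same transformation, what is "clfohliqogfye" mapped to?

Looking at the pairs, the operation is to swap the first and last characters.
So "clfohliqogfye" becomes "elfohliqogfyc".

elfohliqogfyc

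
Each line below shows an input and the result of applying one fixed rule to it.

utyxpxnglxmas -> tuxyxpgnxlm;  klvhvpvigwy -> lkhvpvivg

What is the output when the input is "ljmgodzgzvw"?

Rule — delete the last 2 characters, then swap each adjacent pair of characters (1↔2, 3↔4, ...).
For "ljmgodzgzvw" the result is "jlgmdogzz".

jlgmdogzz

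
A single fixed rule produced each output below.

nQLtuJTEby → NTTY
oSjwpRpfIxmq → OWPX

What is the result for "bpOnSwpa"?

BNP

The pattern: keep one character in every 3, starting at position 1 (positions 1st, 4th, 7th, ...), then convert every letter to uppercase.
Working it through for "bpOnSwpa": intermediate "bnp", final "BNP".
(Check on "oSjwpRpfIxmq": → "owpx" → "OWPX" ✓)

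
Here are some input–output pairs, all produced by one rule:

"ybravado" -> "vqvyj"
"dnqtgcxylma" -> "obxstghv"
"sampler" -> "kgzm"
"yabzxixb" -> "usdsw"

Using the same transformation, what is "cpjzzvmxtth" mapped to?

Looking at the pairs, the operation is to shift every letter 5 places backward in the alphabet (wrapping around), then delete the first 3 characters.
For "cpjzzvmxtth" the result is "uuqhsooc".

uuqhsooc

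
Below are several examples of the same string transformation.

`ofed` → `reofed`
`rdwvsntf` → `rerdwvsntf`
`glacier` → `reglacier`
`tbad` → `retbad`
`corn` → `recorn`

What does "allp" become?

The pattern: prepend "re".
"allp" → "reallp".

reallp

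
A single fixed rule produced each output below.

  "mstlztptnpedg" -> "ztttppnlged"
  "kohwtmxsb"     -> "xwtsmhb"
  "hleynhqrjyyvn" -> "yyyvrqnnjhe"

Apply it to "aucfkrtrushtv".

The rule is to delete the first 2 characters, then sort the characters into reverse alphabetical order.
Doing the same to "aucfkrtrushtv": "vuttsrrkhfc".
(Check on "mstlztptnpedg": → "tlztptnpedg" → "ztttppnlged" ✓)

vuttsrrkhfc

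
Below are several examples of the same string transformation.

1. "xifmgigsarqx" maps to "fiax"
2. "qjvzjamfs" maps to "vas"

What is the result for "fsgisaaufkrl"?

gafl

Each output is the input with this applied: keep one character in every 3, starting at position 3 (positions 3rd, 6th, 9th, ...).
So "fsgisaaufkrl" becomes "gafl".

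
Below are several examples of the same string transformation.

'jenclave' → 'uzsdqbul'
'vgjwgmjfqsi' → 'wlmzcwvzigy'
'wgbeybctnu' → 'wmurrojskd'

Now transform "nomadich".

edqcytxs

In each case the input is transformed by: swap each adjacent pair of characters (1↔2, 3↔4, ...), then shift every letter 10 places backward in the alphabet (wrapping around).
Applying both steps to "nomadich": "onamidhc", then "edqcytxs".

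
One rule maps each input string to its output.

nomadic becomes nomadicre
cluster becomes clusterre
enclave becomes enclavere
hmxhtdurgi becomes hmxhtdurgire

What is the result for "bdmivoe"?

bdmivoere

The pattern: append "re".
"bdmivoe" → "bdmivoere".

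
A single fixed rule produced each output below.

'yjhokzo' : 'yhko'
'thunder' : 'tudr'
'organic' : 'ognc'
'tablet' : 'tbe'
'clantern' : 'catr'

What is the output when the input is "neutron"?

nurn

The transformation: keep every other character starting from the first (positions 1st, 3rd, 5th, ...).
For "neutron" the result is "nurn".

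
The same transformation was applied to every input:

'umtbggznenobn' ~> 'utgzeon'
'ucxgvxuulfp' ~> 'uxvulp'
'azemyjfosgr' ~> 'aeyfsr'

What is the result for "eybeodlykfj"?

ebolkj

Looking at the pairs, the operation is to keep every other character starting from the first (positions 1st, 3rd, 5th, ...).
"eybeodlykfj" → "ebolkj".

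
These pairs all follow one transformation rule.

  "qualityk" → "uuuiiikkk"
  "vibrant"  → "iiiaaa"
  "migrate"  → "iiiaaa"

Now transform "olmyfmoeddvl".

Looking at the pairs, the operation is to keep one character in every 3, starting at position 2 (positions 2nd, 5th, 8th, ...), then repeat every character 3 times.
"olmyfmoeddvl" → "lllfffeeevvv".

lllfffeeevvv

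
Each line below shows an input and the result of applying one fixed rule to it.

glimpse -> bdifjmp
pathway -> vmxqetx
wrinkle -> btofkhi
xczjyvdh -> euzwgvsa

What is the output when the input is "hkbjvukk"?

hehygsrh

Looking at the pairs, the operation is to shift every letter 3 places backward in the alphabet (wrapping around), then move the last character to the front.
"hkbjvukk" → "ehygsrhh" → "hehygsrh".
(Check on "xczjyvdh": → "uzwgvsae" → "euzwgvsa" ✓)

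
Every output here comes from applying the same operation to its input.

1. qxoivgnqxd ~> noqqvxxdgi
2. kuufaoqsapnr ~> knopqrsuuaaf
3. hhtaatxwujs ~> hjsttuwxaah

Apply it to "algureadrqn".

eglnqrruaad

Each output is the input with this applied: sort the characters into alphabetical order, then move the first 3 characters to the end (rotate left by 3).
Working it through for "algureadrqn": intermediate "aadeglnqrru", final "eglnqrruaad".
(Check on "hhtaatxwujs": → "aahhjsttuwx" → "hjsttuwxaah" ✓)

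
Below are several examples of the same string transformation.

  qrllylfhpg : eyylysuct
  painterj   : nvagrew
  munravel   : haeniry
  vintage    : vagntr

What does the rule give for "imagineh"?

zntvaru

The transformation: delete the first character, then shift every letter 13 places forward in the alphabet (wrapping around) — i.e. ROT13.
On "imagineh": the first step gives "magineh", and the second then gives "zntvaru".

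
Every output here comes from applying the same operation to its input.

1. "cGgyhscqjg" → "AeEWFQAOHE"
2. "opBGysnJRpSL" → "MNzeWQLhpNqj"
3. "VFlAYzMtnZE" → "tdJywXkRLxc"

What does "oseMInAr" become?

MQCkgLyP

Looking at the pairs, the operation is to flip the case of every letter, then shift every letter 2 places backward in the alphabet (wrapping around).
"oseMInAr" → "OSEmiNaR" → "MQCkgLyP".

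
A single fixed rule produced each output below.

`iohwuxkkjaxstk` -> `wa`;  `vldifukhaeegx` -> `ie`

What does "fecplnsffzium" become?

The rule is to keep one character in every 3, starting at position 1 (positions 1st, 4th, 7th, ...), then keep every other character starting from the second (positions 2nd, 4th, 6th, ...).
Applying that to "fecplnsffzium" gives "pz".
(Check on "iohwuxkkjaxstk": → "iwkat" → "wa" ✓)

pz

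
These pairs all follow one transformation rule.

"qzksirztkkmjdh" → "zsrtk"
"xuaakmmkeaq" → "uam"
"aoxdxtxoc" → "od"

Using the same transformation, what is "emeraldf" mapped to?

mr

Each output is the input with this applied: keep every other character starting from the second (positions 2nd, 4th, 6th, ...), then delete the last 2 characters.
Applying both steps to "emeraldf": "mrlf", then "mr".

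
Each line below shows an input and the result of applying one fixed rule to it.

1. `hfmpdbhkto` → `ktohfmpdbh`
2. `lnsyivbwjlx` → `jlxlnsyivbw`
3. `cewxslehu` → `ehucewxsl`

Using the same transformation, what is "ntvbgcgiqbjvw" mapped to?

The transformation: move the last 3 characters to the front (rotate right by 3).
Doing the same to "ntvbgcgiqbjvw": "jvwntvbgcgiqb".

jvwntvbgcgiqb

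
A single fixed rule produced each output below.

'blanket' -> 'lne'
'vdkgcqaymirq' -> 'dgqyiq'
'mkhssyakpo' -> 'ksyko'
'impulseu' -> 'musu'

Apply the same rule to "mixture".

itr

Each output is the input with this applied: keep every other character starting from the second (positions 2nd, 4th, 6th, ...).
"mixture" → "itr".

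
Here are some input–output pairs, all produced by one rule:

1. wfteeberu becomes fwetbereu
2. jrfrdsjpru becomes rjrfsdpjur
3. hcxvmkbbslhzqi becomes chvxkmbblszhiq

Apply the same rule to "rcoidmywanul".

criomdwynalu

The rule is to swap each adjacent pair of characters (1↔2, 3↔4, ...).
So "rcoidmywanul" becomes "criomdwynalu".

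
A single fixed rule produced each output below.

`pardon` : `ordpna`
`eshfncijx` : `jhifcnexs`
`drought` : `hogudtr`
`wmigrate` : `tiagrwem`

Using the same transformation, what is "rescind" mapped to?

nsicrde

The pattern: take characters alternately from the front and the back (1st, last, 2nd, 2nd-last, ...), then move the first 3 characters to the end (rotate left by 3).
For "rescind", step one produces "rdensic"; step two turns that into "nsicrde".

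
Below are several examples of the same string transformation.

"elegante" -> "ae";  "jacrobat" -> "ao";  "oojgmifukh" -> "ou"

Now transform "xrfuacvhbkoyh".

ao

The pattern: keep one character in every 3, starting at position 2 (positions 2nd, 5th, 8th, ...), then keep only the vowels.
For "xrfuacvhbkoyh", step one produces "raho"; step two turns that into "ao".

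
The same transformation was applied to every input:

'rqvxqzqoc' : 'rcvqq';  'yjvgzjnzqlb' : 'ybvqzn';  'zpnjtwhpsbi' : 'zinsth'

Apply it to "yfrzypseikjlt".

Each output is the input with this applied: keep every other character starting from the first (positions 1st, 3rd, 5th, ...), then take characters alternately from the front and the back (1st, last, 2nd, 2nd-last, ...).
So "yfrzypseikjlt" becomes "ytrjyis".

ytrjyis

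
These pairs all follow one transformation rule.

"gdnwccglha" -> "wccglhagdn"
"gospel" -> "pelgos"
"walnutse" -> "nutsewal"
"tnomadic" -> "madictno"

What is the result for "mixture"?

turemix

In each case the input is transformed by: move the first 3 characters to the end (rotate left by 3).
On "mixture" that produces "turemix".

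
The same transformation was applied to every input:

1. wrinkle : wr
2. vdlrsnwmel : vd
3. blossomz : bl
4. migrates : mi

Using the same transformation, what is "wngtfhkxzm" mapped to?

wn

What's happening: keep only the first 2 characters.
"wngtfhkxzm" → "wn".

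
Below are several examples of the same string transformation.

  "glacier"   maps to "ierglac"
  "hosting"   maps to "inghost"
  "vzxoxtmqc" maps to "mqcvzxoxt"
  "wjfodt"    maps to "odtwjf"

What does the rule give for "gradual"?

ualgrad

The rule is to move the last 3 characters to the front (rotate right by 3).
"gradual" → "ualgrad".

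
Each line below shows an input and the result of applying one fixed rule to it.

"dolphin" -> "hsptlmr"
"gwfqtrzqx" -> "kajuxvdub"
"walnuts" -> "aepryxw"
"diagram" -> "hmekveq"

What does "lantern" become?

perxivr

The transformation: shift every letter 4 places forward in the alphabet (wrapping around).
On "lantern" that produces "perxivr".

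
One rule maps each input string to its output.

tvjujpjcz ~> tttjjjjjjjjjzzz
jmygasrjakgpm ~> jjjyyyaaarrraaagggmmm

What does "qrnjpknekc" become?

qqqnnnpppnnnkkk

In each case the input is transformed by: keep every other character starting from the first (positions 1st, 3rd, 5th, ...), then repeat every character 3 times.
For "qrnjpknekc", step one produces "qnpnk"; step two turns that into "qqqnnnpppnnnkkk".
(Check on "tvjujpjcz": → "tjjjz" → "tttjjjjjjjjjzzz" ✓)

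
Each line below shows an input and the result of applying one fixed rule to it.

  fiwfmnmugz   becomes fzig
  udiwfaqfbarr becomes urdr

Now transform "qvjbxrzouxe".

Each output is the input with this applied: take characters alternately from the front and the back (1st, last, 2nd, 2nd-last, ...), then keep only the first 4 characters.
For "qvjbxrzouxe", step one produces "qevxjuboxzr"; step two turns that into "qevx".

qevx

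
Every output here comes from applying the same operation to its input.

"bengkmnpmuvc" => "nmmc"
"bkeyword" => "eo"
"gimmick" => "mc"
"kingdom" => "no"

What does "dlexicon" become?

ec

The transformation: keep one character in every 3, starting at position 3 (positions 3rd, 6th, 9th, ...).
"dlexicon" → "ec".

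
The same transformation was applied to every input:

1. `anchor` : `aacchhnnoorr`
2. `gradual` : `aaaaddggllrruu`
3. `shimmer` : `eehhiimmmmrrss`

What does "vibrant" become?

aabbiinnrrttvv

The pattern: double every character, then sort the characters into alphabetical order.
For "vibrant", step one produces "vviibbrraanntt"; step two turns that into "aabbiinnrrttvv".
(Check on "shimmer": → "sshhiimmmmeerr" → "eehhiimmmmrrss" ✓)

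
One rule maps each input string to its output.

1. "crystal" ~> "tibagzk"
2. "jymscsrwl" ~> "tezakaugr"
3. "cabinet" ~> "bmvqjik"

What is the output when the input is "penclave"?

Looking at the pairs, the operation is to shift every letter 8 places forward in the alphabet (wrapping around), then reverse the string.
For "penclave", step one produces "xmvktidm"; step two turns that into "mditkvmx".

mditkvmx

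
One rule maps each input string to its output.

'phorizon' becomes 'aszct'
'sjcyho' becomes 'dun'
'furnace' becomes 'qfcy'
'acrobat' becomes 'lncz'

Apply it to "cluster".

Rule — delete the last 3 characters, then shift every letter 11 places forward in the alphabet (wrapping around).
For "cluster" the result is "nwfd".

nwfd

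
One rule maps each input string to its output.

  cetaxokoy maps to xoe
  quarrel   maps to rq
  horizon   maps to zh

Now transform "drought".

Looking at the pairs, the operation is to move the first 2 characters to the end (rotate left by 2), then keep one character in every 3, starting at position 3 (positions 3rd, 6th, 9th, ...).
Applying both steps to "drought": "oughtdr", then "gd".

gd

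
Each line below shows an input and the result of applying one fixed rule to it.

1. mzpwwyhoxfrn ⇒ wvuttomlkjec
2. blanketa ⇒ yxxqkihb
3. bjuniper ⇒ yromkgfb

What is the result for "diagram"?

xxojfda

Rule — shift every letter 3 places backward in the alphabet (wrapping around), then sort the characters into reverse alphabetical order.
Applying that to "diagram" gives "xxojfda".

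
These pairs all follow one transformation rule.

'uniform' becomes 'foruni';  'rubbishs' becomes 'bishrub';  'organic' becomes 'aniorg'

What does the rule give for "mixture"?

turmix

Looking at the pairs, the operation is to delete the last character, then move the first 3 characters to the end (rotate left by 3).
Applying both steps to "mixture": "mixtur", then "turmix".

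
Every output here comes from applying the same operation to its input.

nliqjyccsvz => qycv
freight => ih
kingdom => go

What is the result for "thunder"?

What's happening: delete the first 2 characters, then keep every other character starting from the second (positions 2nd, 4th, 6th, ...).
Working it through for "thunder": intermediate "under", final "ne".

ne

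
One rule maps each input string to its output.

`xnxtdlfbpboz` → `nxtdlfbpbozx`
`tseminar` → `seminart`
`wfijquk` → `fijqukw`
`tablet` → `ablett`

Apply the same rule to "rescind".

What's happening: move the first character to the end.
For "rescind" the result is "escindr".

escindr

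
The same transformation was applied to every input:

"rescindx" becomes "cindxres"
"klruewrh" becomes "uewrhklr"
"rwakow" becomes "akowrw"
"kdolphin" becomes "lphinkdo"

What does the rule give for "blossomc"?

ssomcblo

The pattern: swap the front and back halves of the string, then move the last character to the front.
Starting from "blossomc": after the first operation, "somcblos"; after the second, "ssomcblo".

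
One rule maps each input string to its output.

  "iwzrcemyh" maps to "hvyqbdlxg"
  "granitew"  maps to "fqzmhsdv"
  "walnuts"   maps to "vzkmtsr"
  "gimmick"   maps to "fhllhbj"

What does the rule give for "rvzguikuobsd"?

quyfthjtnarc

Each output is the input with this applied: shift every letter 1 place backward in the alphabet (wrapping around).
Applying that to "rvzguikuobsd" gives "quyfthjtnarc".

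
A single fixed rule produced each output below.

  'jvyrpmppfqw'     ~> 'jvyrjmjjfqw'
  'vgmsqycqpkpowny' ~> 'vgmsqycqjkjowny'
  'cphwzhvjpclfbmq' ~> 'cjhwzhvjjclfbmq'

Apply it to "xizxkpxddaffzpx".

In each case the input is transformed by: replace every "p" with "j".
So "xizxkpxddaffzpx" becomes "xizxkjxddaffzjx".

xizxkjxddaffzjx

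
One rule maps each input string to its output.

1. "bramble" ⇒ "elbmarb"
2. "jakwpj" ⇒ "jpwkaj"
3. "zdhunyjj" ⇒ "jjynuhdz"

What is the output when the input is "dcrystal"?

latsyrcd

Each output is the input with this applied: reverse the string.
Doing the same to "dcrystal": "latsyrcd".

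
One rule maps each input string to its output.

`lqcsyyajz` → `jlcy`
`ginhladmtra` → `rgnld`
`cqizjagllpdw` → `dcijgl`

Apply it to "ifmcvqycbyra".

The rule is to move the last 3 characters to the front (rotate right by 3), then keep every other character starting from the second (positions 2nd, 4th, 6th, ...).
"ifmcvqycbyra" → "yraifmcvqycb" → "rimvyb".

rimvyb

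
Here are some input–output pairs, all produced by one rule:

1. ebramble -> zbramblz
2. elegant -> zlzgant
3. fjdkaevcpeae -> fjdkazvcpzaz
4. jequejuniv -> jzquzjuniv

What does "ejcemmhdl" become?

What's happening: replace every "e" with "z".
On "ejcemmhdl" that produces "zjczmmhdl".

zjczmmhdl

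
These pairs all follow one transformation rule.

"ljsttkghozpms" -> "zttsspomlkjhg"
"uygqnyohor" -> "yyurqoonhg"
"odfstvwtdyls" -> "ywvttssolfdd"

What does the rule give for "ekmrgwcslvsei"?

wvssrmlkigeec

The rule is to sort the characters into reverse alphabetical order.
"ekmrgwcslvsei" → "wvssrmlkigeec".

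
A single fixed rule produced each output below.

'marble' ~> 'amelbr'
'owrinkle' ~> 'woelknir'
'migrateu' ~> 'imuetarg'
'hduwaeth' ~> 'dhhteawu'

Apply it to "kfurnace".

Each output is the input with this applied: reverse the string, then move the last 2 characters to the front (rotate right by 2).
On "kfurnace": the first step gives "ecanrufk", and the second then gives "fkecanru".

fkecanru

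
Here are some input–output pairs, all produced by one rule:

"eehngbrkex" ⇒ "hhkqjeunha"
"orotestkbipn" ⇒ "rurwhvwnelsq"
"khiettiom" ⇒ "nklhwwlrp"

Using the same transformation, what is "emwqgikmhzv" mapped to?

What's happening: shift every letter 3 places forward in the alphabet (wrapping around).
"emwqgikmhzv" → "hpztjlnpkcy".

hpztjlnpkcy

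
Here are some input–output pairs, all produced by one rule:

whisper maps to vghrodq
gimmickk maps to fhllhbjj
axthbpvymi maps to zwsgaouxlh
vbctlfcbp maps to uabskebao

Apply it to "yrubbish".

The pattern: shift every letter 1 place backward in the alphabet (wrapping around).
For "yrubbish" the result is "xqtaahrg".

xqtaahrg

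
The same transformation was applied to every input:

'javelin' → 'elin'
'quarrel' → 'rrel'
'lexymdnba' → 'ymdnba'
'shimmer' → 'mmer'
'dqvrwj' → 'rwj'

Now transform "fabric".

In each case the input is transformed by: delete the first 3 characters.
So "fabric" becomes "ric".

ric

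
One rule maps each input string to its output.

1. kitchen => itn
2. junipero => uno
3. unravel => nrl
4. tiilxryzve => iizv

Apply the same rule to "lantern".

ann

Each output is the input with this applied: swap each adjacent pair of characters (1↔2, 3↔4, ...), then keep one character in every 3, starting at position 1 (positions 1st, 4th, 7th, ...).
"lantern" → "altnren" → "ann".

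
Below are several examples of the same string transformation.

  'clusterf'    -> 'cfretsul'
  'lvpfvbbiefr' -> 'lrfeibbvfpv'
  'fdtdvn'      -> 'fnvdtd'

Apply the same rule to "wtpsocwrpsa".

wasprwcospt

What's happening: reverse the string, then move the last character to the front.
"wtpsocwrpsa" → "wasprwcospt".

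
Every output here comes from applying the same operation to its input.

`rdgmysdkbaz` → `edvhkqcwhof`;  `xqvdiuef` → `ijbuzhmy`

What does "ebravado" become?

Looking at the pairs, the operation is to move the last 2 characters to the front (rotate right by 2), then shift every letter 4 places forward in the alphabet (wrapping around).
On "ebravado": the first step gives "doebrava", and the second then gives "hsifveze".

hsifveze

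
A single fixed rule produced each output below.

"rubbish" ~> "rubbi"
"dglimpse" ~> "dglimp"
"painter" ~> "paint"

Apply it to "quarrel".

quarr

Rule — delete the last 2 characters.
For "quarrel" the result is "quarr".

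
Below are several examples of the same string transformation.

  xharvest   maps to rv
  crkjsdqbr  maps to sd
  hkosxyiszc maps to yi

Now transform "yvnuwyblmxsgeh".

The pattern: move the last 3 characters to the front (rotate right by 3), then keep only the last 2 characters.
"yvnuwyblmxsgeh" → "gehyvnuwyblmxs" → "xs".
(Check on "crkjsdqbr": → "qbrcrkjsd" → "sd" ✓)

xs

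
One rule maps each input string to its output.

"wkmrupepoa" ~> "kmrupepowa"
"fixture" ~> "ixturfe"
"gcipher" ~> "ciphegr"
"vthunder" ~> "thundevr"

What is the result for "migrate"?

What's happening: swap the first and last characters, then move the first character to the end.
So "migrate" becomes "igratme".

igratme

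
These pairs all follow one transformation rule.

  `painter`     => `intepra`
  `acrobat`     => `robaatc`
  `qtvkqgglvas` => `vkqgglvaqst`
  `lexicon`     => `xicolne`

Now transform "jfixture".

The rule is to swap the first and last characters, then move the first 2 characters to the end (rotate left by 2).
Starting from "jfixture": after the first operation, "efixturj"; after the second, "ixturjef".

ixturjef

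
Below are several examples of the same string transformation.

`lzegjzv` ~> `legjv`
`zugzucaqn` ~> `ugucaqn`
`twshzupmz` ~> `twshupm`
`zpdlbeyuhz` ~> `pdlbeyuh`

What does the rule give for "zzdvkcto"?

dvkcto

In each case the input is transformed by: remove every "z".
Doing the same to "zzdvkcto": "dvkcto".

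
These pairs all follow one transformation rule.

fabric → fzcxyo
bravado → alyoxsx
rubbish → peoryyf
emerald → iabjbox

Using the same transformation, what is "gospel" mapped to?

bidlpm

The transformation: shift every letter 3 places backward in the alphabet (wrapping around), then move the last 2 characters to the front (rotate right by 2).
Working it through for "gospel": intermediate "dlpmbi", final "bidlpm".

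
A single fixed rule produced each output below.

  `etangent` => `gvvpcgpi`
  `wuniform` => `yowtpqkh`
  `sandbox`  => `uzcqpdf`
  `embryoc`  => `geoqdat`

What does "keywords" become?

mugfatyq

The transformation: take characters alternately from the front and the back (1st, last, 2nd, 2nd-last, ...), then shift every letter 2 places forward in the alphabet (wrapping around).
"keywords" → "ksedyrwo" → "mugfatyq".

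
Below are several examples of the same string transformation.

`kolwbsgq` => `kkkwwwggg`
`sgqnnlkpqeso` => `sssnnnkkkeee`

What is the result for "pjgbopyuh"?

pppbbbyyy

In each case the input is transformed by: keep one character in every 3, starting at position 1 (positions 1st, 4th, 7th, ...), then repeat every character 3 times.
Applying both steps to "pjgbopyuh": "pby", then "pppbbbyyy".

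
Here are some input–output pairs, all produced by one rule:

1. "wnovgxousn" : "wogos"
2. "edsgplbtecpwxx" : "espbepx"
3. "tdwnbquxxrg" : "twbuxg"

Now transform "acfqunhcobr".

What's happening: keep every other character starting from the first (positions 1st, 3rd, 5th, ...).
Applying that to "acfqunhcobr" gives "afuhor".

afuhor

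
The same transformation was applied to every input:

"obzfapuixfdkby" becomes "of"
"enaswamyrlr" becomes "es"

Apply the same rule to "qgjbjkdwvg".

In each case the input is transformed by: keep one character in every 3, starting at position 1 (positions 1st, 4th, 7th, ...), then keep only the first 2 characters.
Applying both steps to "qgjbjkdwvg": "qbdg", then "qb".

qb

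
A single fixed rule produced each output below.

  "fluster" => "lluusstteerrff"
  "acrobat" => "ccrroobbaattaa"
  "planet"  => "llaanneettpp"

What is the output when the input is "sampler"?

aammpplleerrss

The rule is to double every character, then move the first 2 characters to the end (rotate left by 2).
"sampler" → "ssaammpplleerr" → "aammpplleerrss".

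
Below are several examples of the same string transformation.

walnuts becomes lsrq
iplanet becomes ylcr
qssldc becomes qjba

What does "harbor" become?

Each output is the input with this applied: shift every letter 2 places backward in the alphabet (wrapping around), then keep only the last 4 characters.
On "harbor" that produces "pzmp".
(Check on "qssldc": → "oqqjba" → "qjba" ✓)

pzmp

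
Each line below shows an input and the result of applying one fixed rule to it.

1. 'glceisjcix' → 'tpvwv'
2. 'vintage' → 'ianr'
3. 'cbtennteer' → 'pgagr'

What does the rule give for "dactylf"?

Each output is the input with this applied: shift every letter 13 places forward in the alphabet (wrapping around) — i.e. ROT13, then keep every other character starting from the first (positions 1st, 3rd, 5th, ...).
For "dactylf", step one produces "qnpglys"; step two turns that into "qpls".

qpls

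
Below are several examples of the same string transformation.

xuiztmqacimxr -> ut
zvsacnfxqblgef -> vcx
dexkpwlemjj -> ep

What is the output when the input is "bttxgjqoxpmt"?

The rule is to keep one character in every 3, starting at position 2 (positions 2nd, 5th, 8th, ...), then delete the last 2 characters.
"bttxgjqoxpmt" → "tgom" → "tg".

tg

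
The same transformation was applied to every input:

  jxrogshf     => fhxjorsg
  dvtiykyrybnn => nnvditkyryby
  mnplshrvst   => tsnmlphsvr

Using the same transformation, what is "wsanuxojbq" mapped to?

qbswnaxujo

Each output is the input with this applied: swap each adjacent pair of characters (1↔2, 3↔4, ...), then move the last 2 characters to the front (rotate right by 2).
On "wsanuxojbq": the first step gives "swnaxujoqb", and the second then gives "qbswnaxujo".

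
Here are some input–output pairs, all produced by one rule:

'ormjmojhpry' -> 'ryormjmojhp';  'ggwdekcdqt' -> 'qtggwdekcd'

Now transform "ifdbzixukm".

Each output is the input with this applied: move the last 2 characters to the front (rotate right by 2).
"ifdbzixukm" → "kmifdbzixu".

kmifdbzixu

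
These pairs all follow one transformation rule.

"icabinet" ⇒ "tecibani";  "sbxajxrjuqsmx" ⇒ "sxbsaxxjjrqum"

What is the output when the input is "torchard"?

drotcrah

The transformation: swap each adjacent pair of characters (1↔2, 3↔4, ...), then move the last 2 characters to the front (rotate right by 2).
"torchard" → "otcrahdr" → "drotcrah".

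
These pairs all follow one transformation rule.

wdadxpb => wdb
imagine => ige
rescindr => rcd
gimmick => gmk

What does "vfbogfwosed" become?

The pattern: keep one character in every 3, starting at position 1 (positions 1st, 4th, 7th, ...).
Doing the same to "vfbogfwosed": "vowe".

vowe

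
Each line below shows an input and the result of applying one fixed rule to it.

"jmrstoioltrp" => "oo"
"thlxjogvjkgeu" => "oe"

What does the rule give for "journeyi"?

The rule is to keep every other character starting from the second (positions 2nd, 4th, 6th, ...), then keep only the vowels.
Starting from "journeyi": after the first operation, "orei"; after the second, "oei".
(Check on "jmrstoioltrp": → "msootp" → "oo" ✓)

oei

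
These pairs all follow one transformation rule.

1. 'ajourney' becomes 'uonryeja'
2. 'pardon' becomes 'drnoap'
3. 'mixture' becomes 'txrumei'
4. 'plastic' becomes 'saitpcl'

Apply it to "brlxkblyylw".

xlbkyllybwr

The transformation: move the first 2 characters to the end (rotate left by 2), then swap each adjacent pair of characters (1↔2, 3↔4, ...).
Doing the same to "brlxkblyylw": "xlbkyllybwr".
(Check on "plastic": → "asticpl" → "saitpcl" ✓)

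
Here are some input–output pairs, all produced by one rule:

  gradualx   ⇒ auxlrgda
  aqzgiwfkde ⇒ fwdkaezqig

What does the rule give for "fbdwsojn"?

The rule is to swap the front and back halves of the string, then swap each adjacent pair of characters (1↔2, 3↔4, ...).
On "fbdwsojn": the first step gives "sojnfbdw", and the second then gives "osnjbfwd".

osnjbfwd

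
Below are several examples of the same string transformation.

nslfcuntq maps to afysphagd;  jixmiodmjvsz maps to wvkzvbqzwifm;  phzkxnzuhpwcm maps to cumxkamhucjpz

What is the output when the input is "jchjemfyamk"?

The transformation: shift every letter 13 places forward in the alphabet (wrapping around) — i.e. ROT13.
Applying that to "jchjemfyamk" gives "wpuwrzslnzx".

wpuwrzslnzx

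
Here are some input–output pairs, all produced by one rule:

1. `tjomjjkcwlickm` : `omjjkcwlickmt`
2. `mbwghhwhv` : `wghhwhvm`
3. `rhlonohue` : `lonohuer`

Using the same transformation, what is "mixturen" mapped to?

The transformation: move the first 2 characters to the end (rotate left by 2), then delete the last character.
On "mixturen": the first step gives "xturenmi", and the second then gives "xturenm".

xturenm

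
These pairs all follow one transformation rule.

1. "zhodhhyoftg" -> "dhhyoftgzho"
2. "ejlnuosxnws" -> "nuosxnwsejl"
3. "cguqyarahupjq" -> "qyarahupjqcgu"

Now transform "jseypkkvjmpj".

The pattern: move the first 3 characters to the end (rotate left by 3).
For "jseypkkvjmpj" the result is "ypkkvjmpjjse".

ypkkvjmpjjse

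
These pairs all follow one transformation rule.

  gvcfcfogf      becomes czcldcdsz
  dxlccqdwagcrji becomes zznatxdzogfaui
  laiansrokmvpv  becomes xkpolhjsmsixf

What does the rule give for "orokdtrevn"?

Each output is the input with this applied: shift every letter 3 places backward in the alphabet (wrapping around), then move the first 3 characters to the end (rotate left by 3).
Doing the same to "orokdtrevn": "haqobsklol".

haqobsklol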